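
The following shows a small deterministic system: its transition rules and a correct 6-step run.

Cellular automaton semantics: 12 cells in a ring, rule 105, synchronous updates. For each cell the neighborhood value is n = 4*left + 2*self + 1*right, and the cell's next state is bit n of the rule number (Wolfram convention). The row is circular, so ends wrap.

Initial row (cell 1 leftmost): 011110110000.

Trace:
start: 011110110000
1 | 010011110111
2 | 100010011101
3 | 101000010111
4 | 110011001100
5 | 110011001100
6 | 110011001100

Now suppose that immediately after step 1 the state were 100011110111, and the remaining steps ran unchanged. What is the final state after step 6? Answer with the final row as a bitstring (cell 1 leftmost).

111111111111

state after step 1 := 100011110111
2 | 101010011100
3 | 010100010100
4 | 001001001001
5 | 000000000000
6 | 111111111111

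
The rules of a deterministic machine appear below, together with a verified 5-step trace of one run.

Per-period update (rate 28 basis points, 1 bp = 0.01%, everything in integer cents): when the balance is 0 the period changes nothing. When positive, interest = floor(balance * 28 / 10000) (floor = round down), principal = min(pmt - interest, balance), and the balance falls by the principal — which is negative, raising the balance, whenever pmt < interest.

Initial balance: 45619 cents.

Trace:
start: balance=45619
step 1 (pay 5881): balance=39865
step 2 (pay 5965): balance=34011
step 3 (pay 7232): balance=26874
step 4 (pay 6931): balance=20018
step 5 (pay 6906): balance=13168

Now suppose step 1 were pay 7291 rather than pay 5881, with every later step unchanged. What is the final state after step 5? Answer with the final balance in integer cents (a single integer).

(re-executing from step 1 with the substitution; state before step 1: balance=45619)
step 1 (pay 7291): balance=38455
step 2 (pay 5965): balance=32597
step 3 (pay 7232): balance=25456
step 4 (pay 6931): balance=18596
step 5 (pay 6906): balance=11742

11742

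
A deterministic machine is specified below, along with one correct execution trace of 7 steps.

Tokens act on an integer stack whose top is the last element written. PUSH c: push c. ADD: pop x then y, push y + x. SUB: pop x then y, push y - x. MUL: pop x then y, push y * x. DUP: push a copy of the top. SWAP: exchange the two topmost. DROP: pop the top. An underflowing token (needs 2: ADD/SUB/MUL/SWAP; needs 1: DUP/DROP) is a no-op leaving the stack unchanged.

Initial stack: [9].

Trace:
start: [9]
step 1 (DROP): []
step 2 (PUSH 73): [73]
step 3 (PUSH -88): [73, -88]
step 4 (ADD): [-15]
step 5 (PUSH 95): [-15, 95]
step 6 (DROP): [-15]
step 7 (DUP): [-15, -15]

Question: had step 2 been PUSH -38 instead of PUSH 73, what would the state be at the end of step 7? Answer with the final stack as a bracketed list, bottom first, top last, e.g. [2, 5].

[-126, -126]

(re-executing from step 2 with the substitution; state before step 2: [])
step 2 (PUSH -38): [-38]
step 3 (PUSH -88): [-38, -88]
step 4 (ADD): [-126]
step 5 (PUSH 95): [-126, 95]
step 6 (DROP): [-126]
step 7 (DUP): [-126, -126]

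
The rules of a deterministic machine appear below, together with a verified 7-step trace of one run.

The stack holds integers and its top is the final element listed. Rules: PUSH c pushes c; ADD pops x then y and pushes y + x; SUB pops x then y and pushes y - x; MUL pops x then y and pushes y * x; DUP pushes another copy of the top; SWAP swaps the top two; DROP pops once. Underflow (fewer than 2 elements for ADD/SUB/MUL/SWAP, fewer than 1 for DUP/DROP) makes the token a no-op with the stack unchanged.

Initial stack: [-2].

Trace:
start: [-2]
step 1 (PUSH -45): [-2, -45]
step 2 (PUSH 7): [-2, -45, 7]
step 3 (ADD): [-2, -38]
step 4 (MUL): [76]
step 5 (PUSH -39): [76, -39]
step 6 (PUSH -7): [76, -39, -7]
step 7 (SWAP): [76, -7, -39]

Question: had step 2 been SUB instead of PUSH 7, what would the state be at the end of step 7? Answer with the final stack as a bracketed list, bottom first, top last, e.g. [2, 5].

(re-executing from step 2 with the substitution; state before step 2: [-2, -45])
step 2 (SUB): [43]
step 3 (ADD): [43]
step 4 (MUL): [43]
step 5 (PUSH -39): [43, -39]
step 6 (PUSH -7): [43, -39, -7]
step 7 (SWAP): [43, -7, -39]

[43, -7, -39]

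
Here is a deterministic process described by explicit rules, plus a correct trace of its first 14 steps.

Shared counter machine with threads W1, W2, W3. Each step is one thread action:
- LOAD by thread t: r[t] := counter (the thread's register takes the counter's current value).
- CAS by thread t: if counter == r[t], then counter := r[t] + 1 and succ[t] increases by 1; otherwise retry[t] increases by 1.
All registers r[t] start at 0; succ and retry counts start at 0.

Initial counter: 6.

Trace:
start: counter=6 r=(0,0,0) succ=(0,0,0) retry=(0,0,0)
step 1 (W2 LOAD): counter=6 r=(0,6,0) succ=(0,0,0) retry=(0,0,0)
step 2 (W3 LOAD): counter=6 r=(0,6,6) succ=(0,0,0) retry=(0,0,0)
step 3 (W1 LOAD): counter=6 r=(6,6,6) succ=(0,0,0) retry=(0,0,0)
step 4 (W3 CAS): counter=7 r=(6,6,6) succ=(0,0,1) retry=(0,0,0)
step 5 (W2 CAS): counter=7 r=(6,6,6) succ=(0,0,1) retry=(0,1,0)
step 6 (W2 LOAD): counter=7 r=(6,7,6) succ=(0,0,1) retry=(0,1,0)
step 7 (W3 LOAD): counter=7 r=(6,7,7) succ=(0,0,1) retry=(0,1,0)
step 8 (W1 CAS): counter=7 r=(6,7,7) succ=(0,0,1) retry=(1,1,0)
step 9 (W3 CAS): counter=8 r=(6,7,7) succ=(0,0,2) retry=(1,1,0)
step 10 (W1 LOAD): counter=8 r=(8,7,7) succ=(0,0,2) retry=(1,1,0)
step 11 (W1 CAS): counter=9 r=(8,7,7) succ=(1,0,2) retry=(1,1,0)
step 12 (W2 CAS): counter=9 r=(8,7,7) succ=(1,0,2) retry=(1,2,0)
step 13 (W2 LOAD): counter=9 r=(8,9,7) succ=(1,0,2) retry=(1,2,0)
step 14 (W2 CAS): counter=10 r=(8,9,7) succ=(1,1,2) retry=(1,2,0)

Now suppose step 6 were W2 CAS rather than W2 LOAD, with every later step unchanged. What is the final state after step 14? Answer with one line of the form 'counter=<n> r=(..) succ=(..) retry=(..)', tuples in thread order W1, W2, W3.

counter=10 r=(8,9,7) succ=(1,1,2) retry=(1,3,0)

(re-executing from step 6 with the substitution; state before step 6: counter=7 r=(6,6,6) succ=(0,0,1) retry=(0,1,0))
step 6 (W2 CAS): counter=7 r=(6,6,6) succ=(0,0,1) retry=(0,2,0)
step 7 (W3 LOAD): counter=7 r=(6,6,7) succ=(0,0,1) retry=(0,2,0)
step 8 (W1 CAS): counter=7 r=(6,6,7) succ=(0,0,1) retry=(1,2,0)
step 9 (W3 CAS): counter=8 r=(6,6,7) succ=(0,0,2) retry=(1,2,0)
step 10 (W1 LOAD): counter=8 r=(8,6,7) succ=(0,0,2) retry=(1,2,0)
step 11 (W1 CAS): counter=9 r=(8,6,7) succ=(1,0,2) retry=(1,2,0)
step 12 (W2 CAS): counter=9 r=(8,6,7) succ=(1,0,2) retry=(1,3,0)
step 13 (W2 LOAD): counter=9 r=(8,9,7) succ=(1,0,2) retry=(1,3,0)
step 14 (W2 CAS): counter=10 r=(8,9,7) succ=(1,1,2) retry=(1,3,0)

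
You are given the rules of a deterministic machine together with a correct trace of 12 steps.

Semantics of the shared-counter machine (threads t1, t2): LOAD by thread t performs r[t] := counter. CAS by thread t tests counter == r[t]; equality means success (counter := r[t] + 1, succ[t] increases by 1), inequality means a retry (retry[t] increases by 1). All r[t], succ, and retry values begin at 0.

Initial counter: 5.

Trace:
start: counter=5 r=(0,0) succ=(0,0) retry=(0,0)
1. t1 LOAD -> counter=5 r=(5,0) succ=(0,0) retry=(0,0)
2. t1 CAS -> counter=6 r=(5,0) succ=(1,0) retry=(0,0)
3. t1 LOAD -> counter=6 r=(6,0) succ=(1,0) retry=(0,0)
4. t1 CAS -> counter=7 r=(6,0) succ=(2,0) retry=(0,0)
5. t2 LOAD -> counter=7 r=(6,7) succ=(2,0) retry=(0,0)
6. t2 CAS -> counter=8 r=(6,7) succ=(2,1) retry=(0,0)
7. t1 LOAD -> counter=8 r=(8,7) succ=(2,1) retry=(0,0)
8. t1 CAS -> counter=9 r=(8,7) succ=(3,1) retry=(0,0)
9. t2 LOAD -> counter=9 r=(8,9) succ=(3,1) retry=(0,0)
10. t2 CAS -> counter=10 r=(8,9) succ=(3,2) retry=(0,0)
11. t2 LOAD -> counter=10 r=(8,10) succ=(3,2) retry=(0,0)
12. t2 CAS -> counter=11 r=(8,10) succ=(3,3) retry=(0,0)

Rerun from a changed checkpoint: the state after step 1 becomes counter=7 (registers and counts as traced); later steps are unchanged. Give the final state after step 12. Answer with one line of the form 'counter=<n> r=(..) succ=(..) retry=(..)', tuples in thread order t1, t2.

counter=12 r=(9,11) succ=(2,3) retry=(1,0)

state after step 1 := counter=7 r=(5,0) succ=(0,0) retry=(0,0)
2. t1 CAS -> counter=7 r=(5,0) succ=(0,0) retry=(1,0)
3. t1 LOAD -> counter=7 r=(7,0) succ=(0,0) retry=(1,0)
4. t1 CAS -> counter=8 r=(7,0) succ=(1,0) retry=(1,0)
5. t2 LOAD -> counter=8 r=(7,8) succ=(1,0) retry=(1,0)
6. t2 CAS -> counter=9 r=(7,8) succ=(1,1) retry=(1,0)
7. t1 LOAD -> counter=9 r=(9,8) succ=(1,1) retry=(1,0)
8. t1 CAS -> counter=10 r=(9,8) succ=(2,1) retry=(1,0)
9. t2 LOAD -> counter=10 r=(9,10) succ=(2,1) retry=(1,0)
10. t2 CAS -> counter=11 r=(9,10) succ=(2,2) retry=(1,0)
11. t2 LOAD -> counter=11 r=(9,11) succ=(2,2) retry=(1,0)
12. t2 CAS -> counter=12 r=(9,11) succ=(2,3) retry=(1,0)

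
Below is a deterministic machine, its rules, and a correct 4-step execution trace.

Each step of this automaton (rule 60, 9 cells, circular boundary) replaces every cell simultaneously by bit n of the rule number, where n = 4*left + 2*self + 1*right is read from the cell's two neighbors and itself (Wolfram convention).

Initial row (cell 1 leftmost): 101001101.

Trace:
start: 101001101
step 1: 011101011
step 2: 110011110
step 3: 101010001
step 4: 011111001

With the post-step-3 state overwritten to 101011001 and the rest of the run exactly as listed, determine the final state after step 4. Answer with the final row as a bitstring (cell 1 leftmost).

state after step 3 := 101011001
step 4: 011110101

011110101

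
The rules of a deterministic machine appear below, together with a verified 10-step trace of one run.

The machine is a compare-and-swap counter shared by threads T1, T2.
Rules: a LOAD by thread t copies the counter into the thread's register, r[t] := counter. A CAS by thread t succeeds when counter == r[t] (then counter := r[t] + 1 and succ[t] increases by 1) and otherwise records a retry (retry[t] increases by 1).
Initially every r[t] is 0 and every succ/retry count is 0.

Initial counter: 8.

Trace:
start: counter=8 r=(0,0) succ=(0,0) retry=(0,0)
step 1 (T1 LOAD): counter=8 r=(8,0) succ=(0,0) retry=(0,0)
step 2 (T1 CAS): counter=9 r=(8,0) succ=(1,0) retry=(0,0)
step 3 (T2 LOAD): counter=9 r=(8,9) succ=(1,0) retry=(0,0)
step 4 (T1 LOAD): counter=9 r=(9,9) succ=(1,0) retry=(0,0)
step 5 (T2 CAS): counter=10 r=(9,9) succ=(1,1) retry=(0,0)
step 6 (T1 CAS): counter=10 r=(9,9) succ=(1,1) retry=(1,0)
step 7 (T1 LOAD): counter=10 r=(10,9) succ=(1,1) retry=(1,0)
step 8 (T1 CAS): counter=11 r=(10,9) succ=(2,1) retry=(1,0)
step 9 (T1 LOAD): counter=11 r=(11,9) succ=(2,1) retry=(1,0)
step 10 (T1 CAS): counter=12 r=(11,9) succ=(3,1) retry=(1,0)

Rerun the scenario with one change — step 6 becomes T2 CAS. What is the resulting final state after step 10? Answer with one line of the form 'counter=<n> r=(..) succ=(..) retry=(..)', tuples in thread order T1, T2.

counter=12 r=(11,9) succ=(3,1) retry=(0,1)

(re-executing from step 6 with the substitution; state before step 6: counter=10 r=(9,9) succ=(1,1) retry=(0,0))
step 6 (T2 CAS): counter=10 r=(9,9) succ=(1,1) retry=(0,1)
step 7 (T1 LOAD): counter=10 r=(10,9) succ=(1,1) retry=(0,1)
step 8 (T1 CAS): counter=11 r=(10,9) succ=(2,1) retry=(0,1)
step 9 (T1 LOAD): counter=11 r=(11,9) succ=(2,1) retry=(0,1)
step 10 (T1 CAS): counter=12 r=(11,9) succ=(3,1) retry=(0,1)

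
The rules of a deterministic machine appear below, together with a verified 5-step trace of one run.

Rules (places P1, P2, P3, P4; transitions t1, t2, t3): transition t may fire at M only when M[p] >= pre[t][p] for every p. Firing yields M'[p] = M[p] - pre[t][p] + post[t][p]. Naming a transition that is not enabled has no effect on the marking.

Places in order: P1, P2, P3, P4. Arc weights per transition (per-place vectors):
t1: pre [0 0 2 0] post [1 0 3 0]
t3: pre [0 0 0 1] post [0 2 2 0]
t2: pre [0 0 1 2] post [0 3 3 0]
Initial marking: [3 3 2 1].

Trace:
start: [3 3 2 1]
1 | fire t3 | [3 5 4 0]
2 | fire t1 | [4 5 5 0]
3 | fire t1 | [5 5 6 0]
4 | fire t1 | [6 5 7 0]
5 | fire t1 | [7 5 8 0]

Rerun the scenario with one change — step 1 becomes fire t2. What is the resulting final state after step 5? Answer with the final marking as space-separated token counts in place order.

7 3 6 1

(re-executing from step 1 with the substitution; state before step 1: [3 3 2 1])
1 | fire t2 | [3 3 2 1]
2 | fire t1 | [4 3 3 1]
3 | fire t1 | [5 3 4 1]
4 | fire t1 | [6 3 5 1]
5 | fire t1 | [7 3 6 1]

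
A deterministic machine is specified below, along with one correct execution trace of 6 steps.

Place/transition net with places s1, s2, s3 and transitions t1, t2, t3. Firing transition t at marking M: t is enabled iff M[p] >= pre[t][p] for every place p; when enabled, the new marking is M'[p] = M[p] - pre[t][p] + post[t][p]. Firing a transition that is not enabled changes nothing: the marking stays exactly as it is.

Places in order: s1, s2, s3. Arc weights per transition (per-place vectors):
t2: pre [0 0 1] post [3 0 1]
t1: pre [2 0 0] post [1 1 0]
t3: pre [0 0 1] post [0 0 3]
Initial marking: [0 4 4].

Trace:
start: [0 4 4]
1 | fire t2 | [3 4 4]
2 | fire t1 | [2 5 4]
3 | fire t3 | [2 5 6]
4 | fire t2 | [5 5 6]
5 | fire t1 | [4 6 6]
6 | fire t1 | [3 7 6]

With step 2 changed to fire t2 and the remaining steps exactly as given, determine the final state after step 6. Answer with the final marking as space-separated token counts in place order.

7 6 6

(re-executing from step 2 with the substitution; state before step 2: [3 4 4])
2 | fire t2 | [6 4 4]
3 | fire t3 | [6 4 6]
4 | fire t2 | [9 4 6]
5 | fire t1 | [8 5 6]
6 | fire t1 | [7 6 6]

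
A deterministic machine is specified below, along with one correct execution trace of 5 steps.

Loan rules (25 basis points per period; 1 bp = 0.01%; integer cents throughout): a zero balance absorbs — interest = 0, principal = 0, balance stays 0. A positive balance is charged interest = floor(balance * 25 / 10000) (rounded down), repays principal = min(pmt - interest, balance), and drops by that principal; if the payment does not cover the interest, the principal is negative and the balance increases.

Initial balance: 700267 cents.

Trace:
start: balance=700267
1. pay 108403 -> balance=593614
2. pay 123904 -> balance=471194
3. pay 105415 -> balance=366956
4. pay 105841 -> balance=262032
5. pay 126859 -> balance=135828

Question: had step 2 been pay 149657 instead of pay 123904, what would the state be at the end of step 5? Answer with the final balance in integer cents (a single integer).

(re-executing from step 2 with the substitution; state before step 2: balance=593614)
2. pay 149657 -> balance=445441
3. pay 105415 -> balance=341139
4. pay 105841 -> balance=236150
5. pay 126859 -> balance=109881

109881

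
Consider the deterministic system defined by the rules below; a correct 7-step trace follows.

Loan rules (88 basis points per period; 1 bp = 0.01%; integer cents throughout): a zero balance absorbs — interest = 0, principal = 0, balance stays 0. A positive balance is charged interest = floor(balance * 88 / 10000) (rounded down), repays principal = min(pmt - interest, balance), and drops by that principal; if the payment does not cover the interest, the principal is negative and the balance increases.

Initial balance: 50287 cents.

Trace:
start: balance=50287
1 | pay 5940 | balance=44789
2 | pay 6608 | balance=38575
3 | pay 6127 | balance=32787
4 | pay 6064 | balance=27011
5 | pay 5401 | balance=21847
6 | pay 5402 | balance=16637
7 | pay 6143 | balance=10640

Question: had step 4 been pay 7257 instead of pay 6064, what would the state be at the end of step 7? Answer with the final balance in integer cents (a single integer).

(re-executing from step 4 with the substitution; state before step 4: balance=32787)
4 | pay 7257 | balance=25818
5 | pay 5401 | balance=20644
6 | pay 5402 | balance=15423
7 | pay 6143 | balance=9415

9415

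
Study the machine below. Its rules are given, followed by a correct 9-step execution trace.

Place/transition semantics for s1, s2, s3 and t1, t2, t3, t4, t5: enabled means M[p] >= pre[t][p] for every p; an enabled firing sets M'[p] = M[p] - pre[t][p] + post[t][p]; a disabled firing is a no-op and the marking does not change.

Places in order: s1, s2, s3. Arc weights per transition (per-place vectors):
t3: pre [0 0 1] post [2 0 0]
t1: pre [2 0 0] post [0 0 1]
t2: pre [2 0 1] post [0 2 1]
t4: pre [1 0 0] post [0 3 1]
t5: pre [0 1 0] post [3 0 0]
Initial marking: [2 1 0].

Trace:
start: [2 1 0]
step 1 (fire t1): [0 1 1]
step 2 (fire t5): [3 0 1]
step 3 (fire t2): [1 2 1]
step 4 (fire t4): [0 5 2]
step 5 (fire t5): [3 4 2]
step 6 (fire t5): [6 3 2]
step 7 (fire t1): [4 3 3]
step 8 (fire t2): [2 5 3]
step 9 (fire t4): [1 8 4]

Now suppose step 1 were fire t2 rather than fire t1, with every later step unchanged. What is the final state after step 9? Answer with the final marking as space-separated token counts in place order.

(re-executing from step 1 with the substitution; state before step 1: [2 1 0])
step 1 (fire t2): [2 1 0]
step 2 (fire t5): [5 0 0]
step 3 (fire t2): [5 0 0]
step 4 (fire t4): [4 3 1]
step 5 (fire t5): [7 2 1]
step 6 (fire t5): [10 1 1]
step 7 (fire t1): [8 1 2]
step 8 (fire t2): [6 3 2]
step 9 (fire t4): [5 6 3]

5 6 3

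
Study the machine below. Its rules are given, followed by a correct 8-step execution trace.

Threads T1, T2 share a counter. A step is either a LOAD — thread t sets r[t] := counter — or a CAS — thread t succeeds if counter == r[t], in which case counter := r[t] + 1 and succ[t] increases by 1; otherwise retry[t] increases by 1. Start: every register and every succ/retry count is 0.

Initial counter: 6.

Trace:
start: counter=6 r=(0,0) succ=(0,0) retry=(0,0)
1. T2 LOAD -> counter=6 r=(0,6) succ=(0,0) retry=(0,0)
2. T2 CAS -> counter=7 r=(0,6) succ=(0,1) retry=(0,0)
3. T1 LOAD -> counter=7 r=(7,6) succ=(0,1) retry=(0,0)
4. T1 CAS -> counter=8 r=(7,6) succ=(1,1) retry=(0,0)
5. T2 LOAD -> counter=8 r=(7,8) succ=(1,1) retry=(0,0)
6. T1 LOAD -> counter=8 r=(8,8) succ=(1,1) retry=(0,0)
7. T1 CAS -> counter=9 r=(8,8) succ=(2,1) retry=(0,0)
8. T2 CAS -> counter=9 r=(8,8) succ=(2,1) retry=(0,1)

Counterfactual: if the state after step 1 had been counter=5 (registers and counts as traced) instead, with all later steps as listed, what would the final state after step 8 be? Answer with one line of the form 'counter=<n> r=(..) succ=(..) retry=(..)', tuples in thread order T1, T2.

state after step 1 := counter=5 r=(0,6) succ=(0,0) retry=(0,0)
2. T2 CAS -> counter=5 r=(0,6) succ=(0,0) retry=(0,1)
3. T1 LOAD -> counter=5 r=(5,6) succ=(0,0) retry=(0,1)
4. T1 CAS -> counter=6 r=(5,6) succ=(1,0) retry=(0,1)
5. T2 LOAD -> counter=6 r=(5,6) succ=(1,0) retry=(0,1)
6. T1 LOAD -> counter=6 r=(6,6) succ=(1,0) retry=(0,1)
7. T1 CAS -> counter=7 r=(6,6) succ=(2,0) retry=(0,1)
8. T2 CAS -> counter=7 r=(6,6) succ=(2,0) retry=(0,2)

counter=7 r=(6,6) succ=(2,0) retry=(0,2)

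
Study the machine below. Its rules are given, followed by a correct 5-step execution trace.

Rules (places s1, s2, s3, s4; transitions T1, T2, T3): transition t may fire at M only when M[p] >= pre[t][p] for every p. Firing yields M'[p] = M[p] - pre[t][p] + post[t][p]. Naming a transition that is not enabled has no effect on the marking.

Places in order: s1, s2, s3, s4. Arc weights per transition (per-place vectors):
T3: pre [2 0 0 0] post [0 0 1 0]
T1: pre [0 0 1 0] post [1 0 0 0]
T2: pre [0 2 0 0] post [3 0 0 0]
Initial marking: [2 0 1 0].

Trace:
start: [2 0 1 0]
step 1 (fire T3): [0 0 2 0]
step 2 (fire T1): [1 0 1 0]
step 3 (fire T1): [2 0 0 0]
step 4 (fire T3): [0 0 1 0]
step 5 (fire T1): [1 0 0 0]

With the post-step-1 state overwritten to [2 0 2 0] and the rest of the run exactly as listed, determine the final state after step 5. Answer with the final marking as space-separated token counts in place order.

3 0 0 0

state after step 1 := [2 0 2 0]
step 2 (fire T1): [3 0 1 0]
step 3 (fire T1): [4 0 0 0]
step 4 (fire T3): [2 0 1 0]
step 5 (fire T1): [3 0 0 0]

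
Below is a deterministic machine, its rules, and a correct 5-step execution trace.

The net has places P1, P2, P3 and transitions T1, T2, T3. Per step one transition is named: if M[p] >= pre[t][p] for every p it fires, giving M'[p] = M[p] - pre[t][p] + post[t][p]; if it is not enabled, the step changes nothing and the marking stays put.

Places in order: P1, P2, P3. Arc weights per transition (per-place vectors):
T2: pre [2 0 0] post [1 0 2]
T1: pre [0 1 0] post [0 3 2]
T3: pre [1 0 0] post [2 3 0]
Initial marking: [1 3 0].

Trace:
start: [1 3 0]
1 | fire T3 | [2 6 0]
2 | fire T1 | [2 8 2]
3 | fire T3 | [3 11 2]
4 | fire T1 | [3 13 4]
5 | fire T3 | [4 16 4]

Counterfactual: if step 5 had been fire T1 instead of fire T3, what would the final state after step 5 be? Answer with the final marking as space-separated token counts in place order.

3 15 6

(re-executing from step 5 with the substitution; state before step 5: [3 13 4])
5 | fire T1 | [3 15 6]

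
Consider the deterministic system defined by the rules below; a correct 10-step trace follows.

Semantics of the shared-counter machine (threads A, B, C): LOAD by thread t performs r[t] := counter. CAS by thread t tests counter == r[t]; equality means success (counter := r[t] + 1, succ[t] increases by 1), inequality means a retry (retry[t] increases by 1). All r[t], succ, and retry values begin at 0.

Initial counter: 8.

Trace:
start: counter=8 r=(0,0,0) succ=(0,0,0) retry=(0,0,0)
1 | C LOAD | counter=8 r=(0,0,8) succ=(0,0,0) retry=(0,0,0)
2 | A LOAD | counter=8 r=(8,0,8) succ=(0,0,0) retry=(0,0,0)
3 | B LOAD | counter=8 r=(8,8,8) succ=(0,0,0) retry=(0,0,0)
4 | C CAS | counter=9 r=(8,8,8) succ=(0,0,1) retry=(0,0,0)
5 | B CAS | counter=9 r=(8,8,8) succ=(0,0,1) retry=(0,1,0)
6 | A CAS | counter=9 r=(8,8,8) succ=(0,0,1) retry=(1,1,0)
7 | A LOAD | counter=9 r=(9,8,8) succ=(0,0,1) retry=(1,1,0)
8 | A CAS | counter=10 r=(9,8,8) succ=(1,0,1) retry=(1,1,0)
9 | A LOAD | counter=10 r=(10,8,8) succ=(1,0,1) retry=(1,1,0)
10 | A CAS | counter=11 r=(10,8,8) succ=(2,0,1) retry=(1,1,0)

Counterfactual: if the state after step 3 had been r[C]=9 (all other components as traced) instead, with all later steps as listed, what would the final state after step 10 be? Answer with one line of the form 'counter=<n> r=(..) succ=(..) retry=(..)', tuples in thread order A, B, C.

state after step 3 := counter=8 r=(8,8,9) succ=(0,0,0) retry=(0,0,0)
4 | C CAS | counter=8 r=(8,8,9) succ=(0,0,0) retry=(0,0,1)
5 | B CAS | counter=9 r=(8,8,9) succ=(0,1,0) retry=(0,0,1)
6 | A CAS | counter=9 r=(8,8,9) succ=(0,1,0) retry=(1,0,1)
7 | A LOAD | counter=9 r=(9,8,9) succ=(0,1,0) retry=(1,0,1)
8 | A CAS | counter=10 r=(9,8,9) succ=(1,1,0) retry=(1,0,1)
9 | A LOAD | counter=10 r=(10,8,9) succ=(1,1,0) retry=(1,0,1)
10 | A CAS | counter=11 r=(10,8,9) succ=(2,1,0) retry=(1,0,1)

counter=11 r=(10,8,9) succ=(2,1,0) retry=(1,0,1)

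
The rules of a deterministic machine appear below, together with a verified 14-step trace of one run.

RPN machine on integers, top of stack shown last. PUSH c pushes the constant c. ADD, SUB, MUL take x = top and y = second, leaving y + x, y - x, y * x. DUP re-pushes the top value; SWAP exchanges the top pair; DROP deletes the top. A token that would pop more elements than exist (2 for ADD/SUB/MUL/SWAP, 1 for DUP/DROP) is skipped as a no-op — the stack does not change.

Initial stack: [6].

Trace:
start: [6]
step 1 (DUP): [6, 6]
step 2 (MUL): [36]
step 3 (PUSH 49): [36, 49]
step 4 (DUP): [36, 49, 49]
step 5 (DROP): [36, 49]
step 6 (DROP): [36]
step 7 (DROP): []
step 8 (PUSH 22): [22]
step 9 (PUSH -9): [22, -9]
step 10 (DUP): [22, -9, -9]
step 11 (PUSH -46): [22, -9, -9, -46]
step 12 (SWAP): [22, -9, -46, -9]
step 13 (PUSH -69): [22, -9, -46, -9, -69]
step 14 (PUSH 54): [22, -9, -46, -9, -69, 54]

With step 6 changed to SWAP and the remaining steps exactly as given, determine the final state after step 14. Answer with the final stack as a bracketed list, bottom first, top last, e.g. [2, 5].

[49, 22, -9, -46, -9, -69, 54]

(re-executing from step 6 with the substitution; state before step 6: [36, 49])
step 6 (SWAP): [49, 36]
step 7 (DROP): [49]
step 8 (PUSH 22): [49, 22]
step 9 (PUSH -9): [49, 22, -9]
step 10 (DUP): [49, 22, -9, -9]
step 11 (PUSH -46): [49, 22, -9, -9, -46]
step 12 (SWAP): [49, 22, -9, -46, -9]
step 13 (PUSH -69): [49, 22, -9, -46, -9, -69]
step 14 (PUSH 54): [49, 22, -9, -46, -9, -69, 54]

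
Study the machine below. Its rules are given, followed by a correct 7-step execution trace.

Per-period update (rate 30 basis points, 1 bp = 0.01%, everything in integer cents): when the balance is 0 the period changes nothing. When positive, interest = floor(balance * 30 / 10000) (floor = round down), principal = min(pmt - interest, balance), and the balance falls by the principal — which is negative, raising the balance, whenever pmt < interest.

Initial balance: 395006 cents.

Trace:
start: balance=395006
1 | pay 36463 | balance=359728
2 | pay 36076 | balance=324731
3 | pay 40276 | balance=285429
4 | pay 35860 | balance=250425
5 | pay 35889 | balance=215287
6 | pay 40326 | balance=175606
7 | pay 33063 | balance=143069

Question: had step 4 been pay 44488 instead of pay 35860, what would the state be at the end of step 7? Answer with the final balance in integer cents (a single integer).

134363

(re-executing from step 4 with the substitution; state before step 4: balance=285429)
4 | pay 44488 | balance=241797
5 | pay 35889 | balance=206633
6 | pay 40326 | balance=166926
7 | pay 33063 | balance=134363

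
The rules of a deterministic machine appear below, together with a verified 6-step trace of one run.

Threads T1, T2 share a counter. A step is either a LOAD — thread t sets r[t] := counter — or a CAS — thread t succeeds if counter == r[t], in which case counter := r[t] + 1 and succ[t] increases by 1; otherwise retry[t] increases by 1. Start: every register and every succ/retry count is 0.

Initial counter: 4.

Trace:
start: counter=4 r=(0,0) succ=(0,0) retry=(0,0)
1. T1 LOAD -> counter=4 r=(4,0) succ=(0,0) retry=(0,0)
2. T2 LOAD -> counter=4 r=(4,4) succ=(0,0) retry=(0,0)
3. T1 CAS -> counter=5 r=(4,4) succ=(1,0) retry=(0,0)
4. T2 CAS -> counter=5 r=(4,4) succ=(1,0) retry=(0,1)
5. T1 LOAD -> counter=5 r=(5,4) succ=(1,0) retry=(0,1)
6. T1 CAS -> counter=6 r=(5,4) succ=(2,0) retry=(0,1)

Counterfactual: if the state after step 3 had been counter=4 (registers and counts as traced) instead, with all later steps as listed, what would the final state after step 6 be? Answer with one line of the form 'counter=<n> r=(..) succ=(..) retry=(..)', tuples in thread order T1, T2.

state after step 3 := counter=4 r=(4,4) succ=(1,0) retry=(0,0)
4. T2 CAS -> counter=5 r=(4,4) succ=(1,1) retry=(0,0)
5. T1 LOAD -> counter=5 r=(5,4) succ=(1,1) retry=(0,0)
6. T1 CAS -> counter=6 r=(5,4) succ=(2,1) retry=(0,0)

counter=6 r=(5,4) succ=(2,1) retry=(0,0)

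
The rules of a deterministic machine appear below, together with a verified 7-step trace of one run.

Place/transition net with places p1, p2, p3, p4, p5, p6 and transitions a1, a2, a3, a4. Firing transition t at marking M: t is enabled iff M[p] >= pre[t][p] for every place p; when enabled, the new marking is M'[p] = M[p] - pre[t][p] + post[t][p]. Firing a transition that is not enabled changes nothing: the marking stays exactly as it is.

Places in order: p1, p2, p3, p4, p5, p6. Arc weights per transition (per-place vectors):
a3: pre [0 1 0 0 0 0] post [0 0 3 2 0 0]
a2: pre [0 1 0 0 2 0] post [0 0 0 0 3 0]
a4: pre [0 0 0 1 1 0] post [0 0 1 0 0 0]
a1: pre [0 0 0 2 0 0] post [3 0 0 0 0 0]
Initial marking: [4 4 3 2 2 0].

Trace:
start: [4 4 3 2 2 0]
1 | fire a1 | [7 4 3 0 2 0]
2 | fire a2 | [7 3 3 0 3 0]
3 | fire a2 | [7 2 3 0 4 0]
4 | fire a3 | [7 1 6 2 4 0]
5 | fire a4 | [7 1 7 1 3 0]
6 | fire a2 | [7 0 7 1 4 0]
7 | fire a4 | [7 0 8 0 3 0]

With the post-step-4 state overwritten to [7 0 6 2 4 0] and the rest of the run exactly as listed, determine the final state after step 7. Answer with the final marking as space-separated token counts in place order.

7 0 8 0 2 0

state after step 4 := [7 0 6 2 4 0]
5 | fire a4 | [7 0 7 1 3 0]
6 | fire a2 | [7 0 7 1 3 0]
7 | fire a4 | [7 0 8 0 2 0]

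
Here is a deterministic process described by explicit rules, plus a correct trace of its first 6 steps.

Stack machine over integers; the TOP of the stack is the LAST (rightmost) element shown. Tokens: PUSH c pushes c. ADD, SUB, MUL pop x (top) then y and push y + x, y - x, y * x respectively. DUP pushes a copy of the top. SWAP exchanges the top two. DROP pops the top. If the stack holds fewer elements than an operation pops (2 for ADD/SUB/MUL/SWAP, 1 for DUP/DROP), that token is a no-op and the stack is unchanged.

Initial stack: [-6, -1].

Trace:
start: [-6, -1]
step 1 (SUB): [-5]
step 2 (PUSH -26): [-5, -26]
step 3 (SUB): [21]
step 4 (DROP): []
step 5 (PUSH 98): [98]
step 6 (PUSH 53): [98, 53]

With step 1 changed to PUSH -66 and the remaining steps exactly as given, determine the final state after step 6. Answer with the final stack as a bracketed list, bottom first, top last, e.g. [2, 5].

[-6, -1, 98, 53]

(re-executing from step 1 with the substitution; state before step 1: [-6, -1])
step 1 (PUSH -66): [-6, -1, -66]
step 2 (PUSH -26): [-6, -1, -66, -26]
step 3 (SUB): [-6, -1, -40]
step 4 (DROP): [-6, -1]
step 5 (PUSH 98): [-6, -1, 98]
step 6 (PUSH 53): [-6, -1, 98, 53]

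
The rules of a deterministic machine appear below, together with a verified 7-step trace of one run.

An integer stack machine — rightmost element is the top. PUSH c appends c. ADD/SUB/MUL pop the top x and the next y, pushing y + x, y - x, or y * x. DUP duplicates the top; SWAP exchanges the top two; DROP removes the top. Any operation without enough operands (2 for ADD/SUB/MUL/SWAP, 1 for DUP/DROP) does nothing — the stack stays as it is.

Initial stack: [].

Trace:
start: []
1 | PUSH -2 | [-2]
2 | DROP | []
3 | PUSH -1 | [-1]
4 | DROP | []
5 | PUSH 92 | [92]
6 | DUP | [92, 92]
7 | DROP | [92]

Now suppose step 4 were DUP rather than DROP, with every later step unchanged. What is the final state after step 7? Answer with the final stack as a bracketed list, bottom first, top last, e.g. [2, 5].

[-1, -1, 92]

(re-executing from step 4 with the substitution; state before step 4: [-1])
4 | DUP | [-1, -1]
5 | PUSH 92 | [-1, -1, 92]
6 | DUP | [-1, -1, 92, 92]
7 | DROP | [-1, -1, 92]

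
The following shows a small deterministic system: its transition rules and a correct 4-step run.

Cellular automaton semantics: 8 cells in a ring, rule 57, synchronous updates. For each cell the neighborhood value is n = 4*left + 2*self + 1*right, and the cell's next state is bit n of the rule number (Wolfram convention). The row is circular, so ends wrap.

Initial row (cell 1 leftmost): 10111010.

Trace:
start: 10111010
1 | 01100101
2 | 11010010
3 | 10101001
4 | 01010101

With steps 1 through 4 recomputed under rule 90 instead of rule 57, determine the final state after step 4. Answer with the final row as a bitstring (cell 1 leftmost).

(re-executing steps 1..4 under rule 90; state before step 1: 10111010)
1 | 00101000
2 | 01000100
3 | 10101010
4 | 00000000

00000000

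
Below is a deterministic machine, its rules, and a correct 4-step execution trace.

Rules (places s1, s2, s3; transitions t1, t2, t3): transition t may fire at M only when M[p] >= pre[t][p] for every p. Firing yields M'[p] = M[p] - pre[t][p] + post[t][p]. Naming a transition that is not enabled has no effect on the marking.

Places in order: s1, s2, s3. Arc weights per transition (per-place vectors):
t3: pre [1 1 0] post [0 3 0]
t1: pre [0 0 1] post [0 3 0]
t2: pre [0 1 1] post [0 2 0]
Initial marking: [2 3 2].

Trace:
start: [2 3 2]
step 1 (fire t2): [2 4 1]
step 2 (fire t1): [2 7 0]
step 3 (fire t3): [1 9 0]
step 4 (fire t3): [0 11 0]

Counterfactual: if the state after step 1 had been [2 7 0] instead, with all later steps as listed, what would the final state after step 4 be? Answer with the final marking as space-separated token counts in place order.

state after step 1 := [2 7 0]
step 2 (fire t1): [2 7 0]
step 3 (fire t3): [1 9 0]
step 4 (fire t3): [0 11 0]

0 11 0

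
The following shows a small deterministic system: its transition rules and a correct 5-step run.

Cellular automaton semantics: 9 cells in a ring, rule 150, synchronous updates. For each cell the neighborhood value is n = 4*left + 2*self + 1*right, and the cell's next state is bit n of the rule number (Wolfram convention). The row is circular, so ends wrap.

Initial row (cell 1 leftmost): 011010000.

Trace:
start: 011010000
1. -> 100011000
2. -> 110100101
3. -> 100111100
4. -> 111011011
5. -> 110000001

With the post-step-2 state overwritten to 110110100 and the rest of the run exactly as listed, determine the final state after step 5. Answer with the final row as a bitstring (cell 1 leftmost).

state after step 2 := 110110100
3. -> 000000111
4. -> 100001010
5. -> 110011010

110011010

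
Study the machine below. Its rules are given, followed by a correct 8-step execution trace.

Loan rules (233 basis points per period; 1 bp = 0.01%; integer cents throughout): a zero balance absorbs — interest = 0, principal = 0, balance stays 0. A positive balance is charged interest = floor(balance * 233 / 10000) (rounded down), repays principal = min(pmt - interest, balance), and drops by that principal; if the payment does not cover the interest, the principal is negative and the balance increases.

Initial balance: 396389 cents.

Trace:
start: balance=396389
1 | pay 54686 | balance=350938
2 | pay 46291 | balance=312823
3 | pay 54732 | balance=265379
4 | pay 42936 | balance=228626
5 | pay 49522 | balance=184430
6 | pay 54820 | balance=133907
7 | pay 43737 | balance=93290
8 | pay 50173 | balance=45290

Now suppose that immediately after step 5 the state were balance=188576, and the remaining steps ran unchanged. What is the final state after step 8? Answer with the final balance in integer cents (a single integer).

state after step 5 := balance=188576
6 | pay 54820 | balance=138149
7 | pay 43737 | balance=97630
8 | pay 50173 | balance=49731

49731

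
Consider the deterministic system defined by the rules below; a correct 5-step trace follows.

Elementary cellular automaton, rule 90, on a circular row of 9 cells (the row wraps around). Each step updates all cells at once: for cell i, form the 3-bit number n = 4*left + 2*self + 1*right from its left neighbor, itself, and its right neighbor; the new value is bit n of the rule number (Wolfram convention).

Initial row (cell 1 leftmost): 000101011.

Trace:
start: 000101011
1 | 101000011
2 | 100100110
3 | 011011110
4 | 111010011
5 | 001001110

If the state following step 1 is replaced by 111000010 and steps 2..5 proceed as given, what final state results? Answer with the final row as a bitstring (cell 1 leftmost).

001110010

state after step 1 := 111000010
2 | 101100100
3 | 001111011
4 | 111001011
5 | 001110010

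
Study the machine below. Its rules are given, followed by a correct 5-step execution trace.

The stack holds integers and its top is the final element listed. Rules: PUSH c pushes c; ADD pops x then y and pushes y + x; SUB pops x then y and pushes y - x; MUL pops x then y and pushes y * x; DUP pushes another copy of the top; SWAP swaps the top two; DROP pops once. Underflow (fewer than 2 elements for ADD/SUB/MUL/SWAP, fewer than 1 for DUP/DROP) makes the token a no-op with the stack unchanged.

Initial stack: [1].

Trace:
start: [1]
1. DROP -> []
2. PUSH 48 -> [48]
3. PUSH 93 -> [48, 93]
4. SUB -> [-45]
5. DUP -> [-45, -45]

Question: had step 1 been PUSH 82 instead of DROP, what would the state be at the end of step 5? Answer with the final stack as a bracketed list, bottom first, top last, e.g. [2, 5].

[1, 82, -45, -45]

(re-executing from step 1 with the substitution; state before step 1: [1])
1. PUSH 82 -> [1, 82]
2. PUSH 48 -> [1, 82, 48]
3. PUSH 93 -> [1, 82, 48, 93]
4. SUB -> [1, 82, -45]
5. DUP -> [1, 82, -45, -45]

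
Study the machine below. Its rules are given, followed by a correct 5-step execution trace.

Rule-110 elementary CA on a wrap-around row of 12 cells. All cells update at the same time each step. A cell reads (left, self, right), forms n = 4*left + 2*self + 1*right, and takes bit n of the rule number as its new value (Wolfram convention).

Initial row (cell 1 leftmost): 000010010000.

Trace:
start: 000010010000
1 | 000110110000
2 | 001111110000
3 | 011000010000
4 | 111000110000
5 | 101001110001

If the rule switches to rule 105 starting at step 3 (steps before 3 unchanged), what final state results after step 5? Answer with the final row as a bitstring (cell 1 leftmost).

110011001100

(re-executing steps 3..5 under rule 105; state before step 3: 001111110000)
3 | 101000010111
4 | 110011001100
5 | 110011001100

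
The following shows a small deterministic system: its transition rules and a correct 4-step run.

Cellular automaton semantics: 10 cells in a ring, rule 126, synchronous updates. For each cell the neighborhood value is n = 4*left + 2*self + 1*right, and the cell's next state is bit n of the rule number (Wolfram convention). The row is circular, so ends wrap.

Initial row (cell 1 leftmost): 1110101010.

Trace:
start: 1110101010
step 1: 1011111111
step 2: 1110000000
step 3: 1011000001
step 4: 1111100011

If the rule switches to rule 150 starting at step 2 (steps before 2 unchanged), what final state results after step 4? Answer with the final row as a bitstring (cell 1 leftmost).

(re-executing steps 2..4 under rule 150; state before step 2: 1011111111)
step 2: 0001111111
step 3: 1010111110
step 4: 1010011100

1010011100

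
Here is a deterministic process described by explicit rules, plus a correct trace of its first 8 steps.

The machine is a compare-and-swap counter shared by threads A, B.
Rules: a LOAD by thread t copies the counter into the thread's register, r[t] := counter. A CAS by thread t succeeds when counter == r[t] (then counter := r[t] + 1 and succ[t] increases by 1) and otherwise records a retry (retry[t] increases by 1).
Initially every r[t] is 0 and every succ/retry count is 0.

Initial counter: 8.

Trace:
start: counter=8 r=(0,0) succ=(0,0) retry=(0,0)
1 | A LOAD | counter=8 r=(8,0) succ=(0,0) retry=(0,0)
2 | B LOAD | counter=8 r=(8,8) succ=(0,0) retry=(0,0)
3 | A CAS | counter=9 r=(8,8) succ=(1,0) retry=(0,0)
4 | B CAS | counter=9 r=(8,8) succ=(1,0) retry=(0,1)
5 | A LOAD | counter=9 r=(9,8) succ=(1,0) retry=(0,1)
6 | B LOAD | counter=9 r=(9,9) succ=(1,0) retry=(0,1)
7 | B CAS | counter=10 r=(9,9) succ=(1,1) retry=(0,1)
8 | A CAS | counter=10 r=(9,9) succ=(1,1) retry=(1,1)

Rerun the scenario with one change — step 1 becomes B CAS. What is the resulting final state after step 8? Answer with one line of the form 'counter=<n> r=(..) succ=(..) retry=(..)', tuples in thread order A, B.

(re-executing from step 1 with the substitution; state before step 1: counter=8 r=(0,0) succ=(0,0) retry=(0,0))
1 | B CAS | counter=8 r=(0,0) succ=(0,0) retry=(0,1)
2 | B LOAD | counter=8 r=(0,8) succ=(0,0) retry=(0,1)
3 | A CAS | counter=8 r=(0,8) succ=(0,0) retry=(1,1)
4 | B CAS | counter=9 r=(0,8) succ=(0,1) retry=(1,1)
5 | A LOAD | counter=9 r=(9,8) succ=(0,1) retry=(1,1)
6 | B LOAD | counter=9 r=(9,9) succ=(0,1) retry=(1,1)
7 | B CAS | counter=10 r=(9,9) succ=(0,2) retry=(1,1)
8 | A CAS | counter=10 r=(9,9) succ=(0,2) retry=(2,1)

counter=10 r=(9,9) succ=(0,2) retry=(2,1)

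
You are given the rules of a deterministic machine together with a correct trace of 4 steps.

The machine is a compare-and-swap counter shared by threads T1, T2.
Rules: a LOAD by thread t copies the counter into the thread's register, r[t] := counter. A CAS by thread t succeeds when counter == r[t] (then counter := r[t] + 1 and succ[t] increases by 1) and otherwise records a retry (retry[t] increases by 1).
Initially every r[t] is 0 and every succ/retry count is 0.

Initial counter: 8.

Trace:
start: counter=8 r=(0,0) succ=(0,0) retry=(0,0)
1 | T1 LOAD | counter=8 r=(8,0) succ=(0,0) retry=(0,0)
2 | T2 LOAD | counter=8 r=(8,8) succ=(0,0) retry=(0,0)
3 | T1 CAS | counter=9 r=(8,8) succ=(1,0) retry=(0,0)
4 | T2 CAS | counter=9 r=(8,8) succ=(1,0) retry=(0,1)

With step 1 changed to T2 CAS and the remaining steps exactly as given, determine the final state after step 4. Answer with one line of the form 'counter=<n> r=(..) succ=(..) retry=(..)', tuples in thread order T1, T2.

counter=9 r=(0,8) succ=(0,1) retry=(1,1)

(re-executing from step 1 with the substitution; state before step 1: counter=8 r=(0,0) succ=(0,0) retry=(0,0))
1 | T2 CAS | counter=8 r=(0,0) succ=(0,0) retry=(0,1)
2 | T2 LOAD | counter=8 r=(0,8) succ=(0,0) retry=(0,1)
3 | T1 CAS | counter=8 r=(0,8) succ=(0,0) retry=(1,1)
4 | T2 CAS | counter=9 r=(0,8) succ=(0,1) retry=(1,1)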